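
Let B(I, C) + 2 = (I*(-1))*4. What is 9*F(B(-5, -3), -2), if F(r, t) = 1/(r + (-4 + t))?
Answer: ¾ ≈ 0.75000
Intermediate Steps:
B(I, C) = -2 - 4*I (B(I, C) = -2 + (I*(-1))*4 = -2 - I*4 = -2 - 4*I)
F(r, t) = 1/(-4 + r + t)
9*F(B(-5, -3), -2) = 9/(-4 + (-2 - 4*(-5)) - 2) = 9/(-4 + (-2 + 20) - 2) = 9/(-4 + 18 - 2) = 9/12 = 9*(1/12) = ¾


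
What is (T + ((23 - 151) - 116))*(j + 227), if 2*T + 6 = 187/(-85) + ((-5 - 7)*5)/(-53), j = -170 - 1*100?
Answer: 5641299/530 ≈ 10644.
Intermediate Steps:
j = -270 (j = -170 - 100 = -270)
T = -1873/530 (T = -3 + (187/(-85) + ((-5 - 7)*5)/(-53))/2 = -3 + (187*(-1/85) - 12*5*(-1/53))/2 = -3 + (-11/5 - 60*(-1/53))/2 = -3 + (-11/5 + 60/53)/2 = -3 + (1/2)*(-283/265) = -3 - 283/530 = -1873/530 ≈ -3.5340)
(T + ((23 - 151) - 116))*(j + 227) = (-1873/530 + ((23 - 151) - 116))*(-270 + 227) = (-1873/530 + (-128 - 116))*(-43) = (-1873/530 - 244)*(-43) = -131193/530*(-43) = 5641299/530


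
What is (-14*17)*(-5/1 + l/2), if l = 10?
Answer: 0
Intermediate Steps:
(-14*17)*(-5/1 + l/2) = (-14*17)*(-5/1 + 10/2) = -238*(-5*1 + 10*(½)) = -238*(-5 + 5) = -238*0 = 0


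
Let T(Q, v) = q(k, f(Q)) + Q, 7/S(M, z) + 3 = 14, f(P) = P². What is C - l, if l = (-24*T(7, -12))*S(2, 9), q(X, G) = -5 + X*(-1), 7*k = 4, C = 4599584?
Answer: 50595664/11 ≈ 4.5996e+6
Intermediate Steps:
k = 4/7 (k = (⅐)*4 = 4/7 ≈ 0.57143)
S(M, z) = 7/11 (S(M, z) = 7/(-3 + 14) = 7/11)
q(X, G) = -5 - X
T(Q, v) = -39/7 + Q (T(Q, v) = (-5 - 1*4/7) + Q = (-5 - 4/7) + Q = -39/7 + Q)
l = -240/11 (l = -24*(-39/7 + 7)*(7/11) = -24*10/7*(7/11) = -240/7*7/11 = -240/11 ≈ -21.818)
C - l = 4599584 - 1*(-240/11) = 4599584 + 240/11 = 50595664/11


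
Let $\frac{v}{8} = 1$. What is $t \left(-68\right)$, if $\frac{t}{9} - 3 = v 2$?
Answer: $-11628$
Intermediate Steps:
$v = 8$ ($v = 8 \cdot 1 = 8$)
$t = 171$ ($t = 27 + 9 \cdot 8 \cdot 2 = 27 + 9 \cdot 16 = 27 + 144 = 171$)
$t \left(-68\right) = 171 \left(-68\right) = -11628$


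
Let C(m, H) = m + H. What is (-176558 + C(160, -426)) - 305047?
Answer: -481871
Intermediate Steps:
C(m, H) = H + m
(-176558 + C(160, -426)) - 305047 = (-176558 + (-426 + 160)) - 305047 = (-176558 - 266) - 305047 = -176824 - 305047 = -481871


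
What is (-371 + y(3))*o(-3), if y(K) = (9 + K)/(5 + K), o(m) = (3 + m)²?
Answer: 0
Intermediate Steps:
y(K) = (9 + K)/(5 + K)
(-371 + y(3))*o(-3) = (-371 + (9 + 3)/(5 + 3))*(3 - 3)² = (-371 + 12/8)*0² = (-371 + (⅛)*12)*0 = (-371 + 3/2)*0 = -739/2*0 = 0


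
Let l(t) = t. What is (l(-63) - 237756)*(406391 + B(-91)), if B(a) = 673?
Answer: -96807553416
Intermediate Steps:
(l(-63) - 237756)*(406391 + B(-91)) = (-63 - 237756)*(406391 + 673) = -237819*407064 = -96807553416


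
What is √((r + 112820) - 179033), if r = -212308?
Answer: I*√278521 ≈ 527.75*I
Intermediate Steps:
√((r + 112820) - 179033) = √((-212308 + 112820) - 179033) = √(-99488 - 179033) = √(-278521) = I*√278521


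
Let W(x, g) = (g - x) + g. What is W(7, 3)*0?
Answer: 0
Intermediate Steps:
W(x, g) = -x + 2*g
W(7, 3)*0 = (-1*7 + 2*3)*0 = (-7 + 6)*0 = -1*0 = 0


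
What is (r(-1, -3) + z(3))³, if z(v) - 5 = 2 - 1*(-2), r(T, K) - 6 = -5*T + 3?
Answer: 12167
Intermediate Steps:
r(T, K) = 9 - 5*T (r(T, K) = 6 + (-5*T + 3) = 6 + (3 - 5*T) = 9 - 5*T)
z(v) = 9 (z(v) = 5 + (2 - 1*(-2)) = 5 + (2 + 2) = 5 + 4 = 9)
(r(-1, -3) + z(3))³ = ((9 - 5*(-1)) + 9)³ = ((9 + 5) + 9)³ = (14 + 9)³ = 23³ = 12167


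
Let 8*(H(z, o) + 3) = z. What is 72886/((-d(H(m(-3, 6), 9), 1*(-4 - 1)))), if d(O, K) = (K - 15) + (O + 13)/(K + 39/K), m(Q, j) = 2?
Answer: 18658816/5325 ≈ 3504.0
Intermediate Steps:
H(z, o) = -3 + z/8
d(O, K) = -15 + K + (13 + O)/(K + 39/K) (d(O, K) = (-15 + K) + (13 + O)/(K + 39/K) = -15 + K + (13 + O)/(K + 39/K))
72886/((-d(H(m(-3, 6), 9), 1*(-4 - 1)))) = 72886/((-(-585 + (1*(-4 - 1))**3 - 15*(-4 - 1)**2 + 52*(1*(-4 - 1)) + (1*(-4 - 1))*(-3 + (1/8)*2))/(39 + (1*(-4 - 1))**2))) = 72886/((-(-585 + (1*(-5))**3 - 15*(1*(-5))**2 + 52*(1*(-5)) + (1*(-5))*(-3 + 1/4))/(39 + (1*(-5))**2))) = 72886/((-(-585 + (-5)**3 - 15*(-5)**2 + 52*(-5) - 5*(-11/4))/(39 + (-5)**2))) = 72886/((-(-585 - 125 - 15*25 - 260 + 55/4)/(39 + 25))) = 72886/((-(-585 - 125 - 375 - 260 + 55/4)/64)) = 72886/((-(-5325)/(64*4))) = 72886/((-1*(-5325/256))) = 72886/(5325/256) = 72886*(256/5325) = 18658816/5325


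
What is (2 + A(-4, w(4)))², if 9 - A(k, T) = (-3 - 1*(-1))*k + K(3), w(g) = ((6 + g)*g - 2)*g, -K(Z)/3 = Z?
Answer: 144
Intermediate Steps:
K(Z) = -3*Z
w(g) = g*(-2 + g*(6 + g)) (w(g) = (g*(6 + g) - 2)*g = (-2 + g*(6 + g))*g = g*(-2 + g*(6 + g)))
A(k, T) = 18 + 2*k (A(k, T) = 9 - ((-3 - 1*(-1))*k - 3*3) = 9 - ((-3 + 1)*k - 9) = 9 - (-2*k - 9) = 9 - (-9 - 2*k) = 9 + (9 + 2*k) = 18 + 2*k)
(2 + A(-4, w(4)))² = (2 + (18 + 2*(-4)))² = (2 + (18 - 8))² = (2 + 10)² = 12² = 144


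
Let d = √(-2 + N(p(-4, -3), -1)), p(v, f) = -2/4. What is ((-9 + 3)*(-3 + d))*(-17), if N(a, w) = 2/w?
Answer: -306 + 204*I ≈ -306.0 + 204.0*I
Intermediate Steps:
p(v, f) = -½ (p(v, f) = -2*¼ = -½)
d = 2*I (d = √(-2 + 2/(-1)) = √(-2 + 2*(-1)) = √(-2 - 2) = √(-4) = 2*I ≈ 2.0*I)
((-9 + 3)*(-3 + d))*(-17) = ((-9 + 3)*(-3 + 2*I))*(-17) = -6*(-3 + 2*I)*(-17) = (18 - 12*I)*(-17) = -306 + 204*I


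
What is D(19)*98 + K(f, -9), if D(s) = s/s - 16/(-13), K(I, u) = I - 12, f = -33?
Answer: 2257/13 ≈ 173.62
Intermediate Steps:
K(I, u) = -12 + I
D(s) = 29/13 (D(s) = 1 - 16*(-1/13) = 1 + 16/13 = 29/13)
D(19)*98 + K(f, -9) = (29/13)*98 + (-12 - 33) = 2842/13 - 45 = 2257/13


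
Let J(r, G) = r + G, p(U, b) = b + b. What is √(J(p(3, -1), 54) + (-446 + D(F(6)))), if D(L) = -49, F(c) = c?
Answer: I*√443 ≈ 21.048*I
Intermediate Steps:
p(U, b) = 2*b
J(r, G) = G + r
√(J(p(3, -1), 54) + (-446 + D(F(6)))) = √((54 + 2*(-1)) + (-446 - 49)) = √((54 - 2) - 495) = √(52 - 495) = √(-443) = I*√443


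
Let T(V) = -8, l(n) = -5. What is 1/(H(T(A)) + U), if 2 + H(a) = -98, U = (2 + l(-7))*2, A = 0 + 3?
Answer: -1/106 ≈ -0.0094340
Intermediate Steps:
A = 3
U = -6 (U = (2 - 5)*2 = -3*2 = -6)
H(a) = -100 (H(a) = -2 - 98 = -100)
1/(H(T(A)) + U) = 1/(-100 - 6) = 1/(-106) = -1/106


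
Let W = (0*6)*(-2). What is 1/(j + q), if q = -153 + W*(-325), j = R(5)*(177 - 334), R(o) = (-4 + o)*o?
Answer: -1/938 ≈ -0.0010661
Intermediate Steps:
W = 0 (W = 0*(-2) = 0)
R(o) = o*(-4 + o)
j = -785 (j = (5*(-4 + 5))*(177 - 334) = (5*1)*(-157) = 5*(-157) = -785)
q = -153 (q = -153 + 0*(-325) = -153 + 0 = -153)
1/(j + q) = 1/(-785 - 153) = 1/(-938) = -1/938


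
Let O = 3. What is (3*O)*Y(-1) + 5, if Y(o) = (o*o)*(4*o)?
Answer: -31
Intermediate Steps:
Y(o) = 4*o³ (Y(o) = o²*(4*o) = 4*o³)
(3*O)*Y(-1) + 5 = (3*3)*(4*(-1)³) + 5 = 9*(4*(-1)) + 5 = 9*(-4) + 5 = -36 + 5 = -31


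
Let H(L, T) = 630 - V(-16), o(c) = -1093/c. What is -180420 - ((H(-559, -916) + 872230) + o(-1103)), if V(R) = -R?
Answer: -1161751285/1103 ≈ -1.0533e+6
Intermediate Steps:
H(L, T) = 614 (H(L, T) = 630 - (-1)*(-16) = 630 - 1*16 = 630 - 16 = 614)
-180420 - ((H(-559, -916) + 872230) + o(-1103)) = -180420 - ((614 + 872230) - 1093/(-1103)) = -180420 - (872844 - 1093*(-1/1103)) = -180420 - (872844 + 1093/1103) = -180420 - 1*962748025/1103 = -180420 - 962748025/1103 = -1161751285/1103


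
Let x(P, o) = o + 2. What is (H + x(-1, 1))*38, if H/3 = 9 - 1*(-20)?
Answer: 3420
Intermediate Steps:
x(P, o) = 2 + o
H = 87 (H = 3*(9 - 1*(-20)) = 3*(9 + 20) = 3*29 = 87)
(H + x(-1, 1))*38 = (87 + (2 + 1))*38 = (87 + 3)*38 = 90*38 = 3420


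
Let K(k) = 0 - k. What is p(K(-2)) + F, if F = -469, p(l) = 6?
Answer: -463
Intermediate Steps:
K(k) = -k
p(K(-2)) + F = 6 - 469 = -463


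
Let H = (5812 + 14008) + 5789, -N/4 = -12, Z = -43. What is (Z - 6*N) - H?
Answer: -25940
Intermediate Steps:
N = 48 (N = -4*(-12) = 48)
H = 25609 (H = 19820 + 5789 = 25609)
(Z - 6*N) - H = (-43 - 6*48) - 1*25609 = (-43 - 288) - 25609 = -331 - 25609 = -25940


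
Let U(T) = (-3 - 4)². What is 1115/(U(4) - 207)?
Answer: -1115/158 ≈ -7.0570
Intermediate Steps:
U(T) = 49 (U(T) = (-7)² = 49)
1115/(U(4) - 207) = 1115/(49 - 207) = 1115/(-158) = -1/158*1115 = -1115/158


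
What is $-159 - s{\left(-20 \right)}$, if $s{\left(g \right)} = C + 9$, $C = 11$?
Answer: $-179$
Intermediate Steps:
$s{\left(g \right)} = 20$ ($s{\left(g \right)} = 11 + 9 = 20$)
$-159 - s{\left(-20 \right)} = -159 - 20 = -179$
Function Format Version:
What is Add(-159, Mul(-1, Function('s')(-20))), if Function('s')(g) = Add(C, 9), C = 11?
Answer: -179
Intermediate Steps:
Function('s')(g) = 20 (Function('s')(g) = Add(11, 9) = 20)
Add(-159, Mul(-1, Function('s')(-20))) = Add(-159, Mul(-1, 20)) = Add(-159, -20) = -179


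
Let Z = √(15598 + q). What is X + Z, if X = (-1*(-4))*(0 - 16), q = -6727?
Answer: -64 + √8871 ≈ 30.186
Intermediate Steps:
Z = √8871 (Z = √(15598 - 6727) = √8871 ≈ 94.186)
X = -64 (X = 4*(-16) = -64)
X + Z = -64 + √8871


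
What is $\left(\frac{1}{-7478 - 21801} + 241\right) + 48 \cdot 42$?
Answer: $\frac{66082702}{29279} \approx 2257.0$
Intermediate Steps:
$\left(\frac{1}{-7478 - 21801} + 241\right) + 48 \cdot 42 = \left(\frac{1}{-29279} + 241\right) + 2016 = \left(- \frac{1}{29279} + 241\right) + 2016 = \frac{7056238}{29279} + 2016 = \frac{66082702}{29279}$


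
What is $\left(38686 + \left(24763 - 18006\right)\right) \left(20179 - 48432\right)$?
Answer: $-1283901079$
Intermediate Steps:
$\left(38686 + \left(24763 - 18006\right)\right) \left(20179 - 48432\right) = \left(38686 + \left(24763 - 18006\right)\right) \left(-28253\right) = \left(38686 + 6757\right) \left(-28253\right) = 45443 \left(-28253\right) = -1283901079$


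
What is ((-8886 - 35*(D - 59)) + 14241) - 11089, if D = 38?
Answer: -4999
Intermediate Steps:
((-8886 - 35*(D - 59)) + 14241) - 11089 = ((-8886 - 35*(38 - 59)) + 14241) - 11089 = ((-8886 - 35*(-21)) + 14241) - 11089 = ((-8886 + 735) + 14241) - 11089 = (-8151 + 14241) - 11089 = 6090 - 11089 = -4999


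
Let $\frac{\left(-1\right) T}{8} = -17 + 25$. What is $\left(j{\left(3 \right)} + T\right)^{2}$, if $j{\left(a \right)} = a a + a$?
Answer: $2704$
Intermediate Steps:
$j{\left(a \right)} = a + a^{2}$ ($j{\left(a \right)} = a^{2} + a = a + a^{2}$)
$T = -64$ ($T = - 8 \left(-17 + 25\right) = \left(-8\right) 8 = -64$)
$\left(j{\left(3 \right)} + T\right)^{2} = \left(3 \left(1 + 3\right) - 64\right)^{2} = \left(3 \cdot 4 - 64\right)^{2} = \left(12 - 64\right)^{2} = \left(-52\right)^{2} = 2704$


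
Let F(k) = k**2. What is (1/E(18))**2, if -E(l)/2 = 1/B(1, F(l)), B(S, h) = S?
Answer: 1/4 ≈ 0.25000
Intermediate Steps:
E(l) = -2 (E(l) = -2/1 = -2*1 = -2)
(1/E(18))**2 = (1/(-2))**2 = (-1/2)**2 = 1/4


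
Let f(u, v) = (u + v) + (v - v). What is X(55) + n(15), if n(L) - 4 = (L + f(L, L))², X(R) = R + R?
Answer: 2139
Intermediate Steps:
f(u, v) = u + v (f(u, v) = (u + v) + 0 = u + v)
X(R) = 2*R
n(L) = 4 + 9*L² (n(L) = 4 + (L + (L + L))² = 4 + (L + 2*L)² = 4 + (3*L)² = 4 + 9*L²)
X(55) + n(15) = 2*55 + (4 + 9*15²) = 110 + (4 + 9*225) = 110 + (4 + 2025) = 110 + 2029 = 2139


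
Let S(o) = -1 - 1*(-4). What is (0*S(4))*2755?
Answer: 0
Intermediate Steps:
S(o) = 3 (S(o) = -1 + 4 = 3)
(0*S(4))*2755 = (0*3)*2755 = 0*2755 = 0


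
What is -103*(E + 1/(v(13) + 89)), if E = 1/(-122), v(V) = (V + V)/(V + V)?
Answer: -824/2745 ≈ -0.30018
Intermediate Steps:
v(V) = 1 (v(V) = (2*V)/((2*V)) = (2*V)*(1/(2*V)) = 1)
E = -1/122 ≈ -0.0081967
-103*(E + 1/(v(13) + 89)) = -103*(-1/122 + 1/(1 + 89)) = -103*(-1/122 + 1/90) = -103*8/2745 = -824/2745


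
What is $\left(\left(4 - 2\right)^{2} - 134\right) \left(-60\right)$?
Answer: $7800$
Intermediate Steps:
$\left(\left(4 - 2\right)^{2} - 134\right) \left(-60\right) = \left(2^{2} - 134\right) \left(-60\right) = \left(4 - 134\right) \left(-60\right) = \left(-130\right) \left(-60\right) = 7800$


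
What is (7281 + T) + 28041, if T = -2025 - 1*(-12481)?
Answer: 45778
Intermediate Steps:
T = 10456 (T = -2025 + 12481 = 10456)
(7281 + T) + 28041 = (7281 + 10456) + 28041 = 17737 + 28041 = 45778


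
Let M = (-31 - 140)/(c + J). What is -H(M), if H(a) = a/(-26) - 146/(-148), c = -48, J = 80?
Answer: -36695/30784 ≈ -1.1920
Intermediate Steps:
M = -171/32 (M = (-31 - 140)/(-48 + 80) = -171/32 ≈ -5.3438)
H(a) = 73/74 - a/26 (H(a) = a*(-1/26) - 146*(-1/148) = -a/26 + 73/74 = 73/74 - a/26)
-H(M) = -(73/74 - 1/26*(-171/32)) = -(73/74 + 171/832) = -1*36695/30784 = -36695/30784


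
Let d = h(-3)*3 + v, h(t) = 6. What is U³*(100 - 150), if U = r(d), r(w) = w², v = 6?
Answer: -9555148800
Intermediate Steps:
d = 24 (d = 6*3 + 6 = 18 + 6 = 24)
U = 576 (U = 24² = 576)
U³*(100 - 150) = 576³*(100 - 150) = 191102976*(-50) = -9555148800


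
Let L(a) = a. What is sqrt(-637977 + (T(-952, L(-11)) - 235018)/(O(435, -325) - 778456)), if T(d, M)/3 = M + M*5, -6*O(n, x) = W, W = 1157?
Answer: 3*I*sqrt(1547205790771097705)/4671893 ≈ 798.73*I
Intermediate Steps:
O(n, x) = -1157/6 (O(n, x) = -1/6*1157 = -1157/6)
T(d, M) = 18*M (T(d, M) = 3*(M + M*5) = 3*(M + 5*M) = 3*(6*M) = 18*M)
sqrt(-637977 + (T(-952, L(-11)) - 235018)/(O(435, -325) - 778456)) = sqrt(-637977 + (18*(-11) - 235018)/(-1157/6 - 778456)) = sqrt(-637977 + (-198 - 235018)/(-4671893/6)) = sqrt(-637977 - 235216*(-6/4671893)) = sqrt(-637977 + 1411296/4671893) = sqrt(-2980558869165/4671893) = 3*I*sqrt(1547205790771097705)/4671893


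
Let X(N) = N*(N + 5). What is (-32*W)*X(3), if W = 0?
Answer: 0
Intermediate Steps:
X(N) = N*(5 + N)
(-32*W)*X(3) = (-32*0)*(3*(5 + 3)) = 0*(3*8) = 0*24 = 0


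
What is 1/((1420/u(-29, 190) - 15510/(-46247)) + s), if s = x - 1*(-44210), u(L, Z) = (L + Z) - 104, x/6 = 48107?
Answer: 2636079/877490722118 ≈ 3.0041e-6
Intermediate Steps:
x = 288642 (x = 6*48107 = 288642)
u(L, Z) = -104 + L + Z
s = 332852 (s = 288642 - 1*(-44210) = 288642 + 44210 = 332852)
1/((1420/u(-29, 190) - 15510/(-46247)) + s) = 1/((1420/(-104 - 29 + 190) - 15510/(-46247)) + 332852) = 1/((1420/57 - 15510*(-1/46247)) + 332852) = 1/((1420*(1/57) + 15510/46247) + 332852) = 1/((1420/57 + 15510/46247) + 332852) = 1/(66554810/2636079 + 332852) = 1/(877490722118/2636079) = 2636079/877490722118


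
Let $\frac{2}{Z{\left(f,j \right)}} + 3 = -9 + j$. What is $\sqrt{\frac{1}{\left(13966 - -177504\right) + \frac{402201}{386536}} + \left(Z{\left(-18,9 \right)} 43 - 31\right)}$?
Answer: $\frac{i \sqrt{2941442334990366395424513}}{222031350363} \approx 7.7244 i$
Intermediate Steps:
$Z{\left(f,j \right)} = \frac{2}{-12 + j}$ ($Z{\left(f,j \right)} = \frac{2}{-3 + \left(-9 + j\right)} = \frac{2}{-12 + j}$)
$\sqrt{\frac{1}{\left(13966 - -177504\right) + \frac{402201}{386536}} + \left(Z{\left(-18,9 \right)} 43 - 31\right)} = \sqrt{\frac{1}{\left(13966 - -177504\right) + \frac{402201}{386536}} - \left(31 - \frac{2}{-12 + 9} \cdot 43\right)} = \sqrt{\frac{1}{\left(13966 + 177504\right) + 402201 \cdot \frac{1}{386536}} - \left(31 - \frac{2}{-3} \cdot 43\right)} = \sqrt{\frac{1}{191470 + \frac{402201}{386536}} - \left(31 - 2 \left(- \frac{1}{3}\right) 43\right)} = \sqrt{\frac{1}{\frac{74010450121}{386536}} - \frac{179}{3}} = \sqrt{\frac{386536}{74010450121} - \frac{179}{3}} = \sqrt{- \frac{13247869412051}{222031350363}} = \frac{i \sqrt{2941442334990366395424513}}{222031350363}$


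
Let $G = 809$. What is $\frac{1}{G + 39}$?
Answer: $\frac{1}{848} \approx 0.0011792$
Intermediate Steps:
$\frac{1}{G + 39} = \frac{1}{809 + 39} = \frac{1}{848}$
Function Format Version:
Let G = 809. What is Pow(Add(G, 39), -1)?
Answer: Rational(1, 848) ≈ 0.0011792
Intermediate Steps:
Pow(Add(G, 39), -1) = Pow(Add(809, 39), -1) = Pow(848, -1) = Rational(1, 848)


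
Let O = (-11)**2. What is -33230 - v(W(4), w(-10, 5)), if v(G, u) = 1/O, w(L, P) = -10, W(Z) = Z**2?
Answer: -4020831/121 ≈ -33230.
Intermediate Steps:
O = 121
v(G, u) = 1/121
-33230 - v(W(4), w(-10, 5)) = -33230 - 1*1/121 = -33230 - 1/121 = -4020831/121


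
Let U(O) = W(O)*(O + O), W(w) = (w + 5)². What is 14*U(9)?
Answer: 49392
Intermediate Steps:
W(w) = (5 + w)²
U(O) = 2*O*(5 + O)² (U(O) = (5 + O)²*(O + O) = (5 + O)²*(2*O) = 2*O*(5 + O)²)
14*U(9) = 14*(2*9*(5 + 9)²) = 14*(2*9*14²) = 14*(2*9*196) = 14*3528 = 49392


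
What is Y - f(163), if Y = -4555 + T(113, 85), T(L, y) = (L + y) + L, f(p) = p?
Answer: -4407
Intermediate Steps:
T(L, y) = y + 2*L
Y = -4244 (Y = -4555 + (85 + 2*113) = -4555 + (85 + 226) = -4555 + 311 = -4244)
Y - f(163) = -4244 - 1*163 = -4244 - 163 = -4407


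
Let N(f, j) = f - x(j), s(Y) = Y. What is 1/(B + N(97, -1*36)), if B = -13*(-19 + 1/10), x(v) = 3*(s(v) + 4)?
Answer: 10/4387 ≈ 0.0022795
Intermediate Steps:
x(v) = 12 + 3*v (x(v) = 3*(v + 4) = 3*(4 + v) = 12 + 3*v)
N(f, j) = -12 + f - 3*j (N(f, j) = f - (12 + 3*j) = f + (-12 - 3*j) = -12 + f - 3*j)
B = 2457/10 (B = -13*(-19 + ⅒) = -13*(-189/10) = 2457/10 ≈ 245.70)
1/(B + N(97, -1*36)) = 1/(2457/10 + (-12 + 97 - (-3)*36)) = 1/(2457/10 + (-12 + 97 - 3*(-36))) = 1/(2457/10 + (-12 + 97 + 108)) = 1/(2457/10 + 193) = 1/(4387/10) = 10/4387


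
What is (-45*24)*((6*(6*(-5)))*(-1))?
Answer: -194400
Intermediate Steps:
(-45*24)*((6*(6*(-5)))*(-1)) = -1080*6*(-30)*(-1) = -(-194400)*(-1) = -1080*180 = -194400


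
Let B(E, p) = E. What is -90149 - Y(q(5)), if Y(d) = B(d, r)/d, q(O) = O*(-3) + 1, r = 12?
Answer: -90150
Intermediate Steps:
q(O) = 1 - 3*O (q(O) = -3*O + 1 = 1 - 3*O)
Y(d) = 1 (Y(d) = d/d = 1)
-90149 - Y(q(5)) = -90149 - 1*1 = -90149 - 1 = -90150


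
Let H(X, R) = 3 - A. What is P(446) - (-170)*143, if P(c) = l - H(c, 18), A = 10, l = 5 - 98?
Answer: 24224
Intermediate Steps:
l = -93
H(X, R) = -7 (H(X, R) = 3 - 1*10 = 3 - 10 = -7)
P(c) = -86 (P(c) = -93 - 1*(-7) = -93 + 7 = -86)
P(446) - (-170)*143 = -86 - (-170)*143 = -86 - 1*(-24310) = -86 + 24310 = 24224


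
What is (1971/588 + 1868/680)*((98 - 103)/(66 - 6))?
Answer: -101611/199920 ≈ -0.50826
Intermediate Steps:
(1971/588 + 1868/680)*((98 - 103)/(66 - 6)) = (1971*(1/588) + 1868*(1/680))*(-5/60) = (657/196 + 467/170)*(-5*1/60) = (101611/16660)*(-1/12) = -101611/199920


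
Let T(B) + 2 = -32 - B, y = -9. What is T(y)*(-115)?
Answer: 2875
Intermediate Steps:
T(B) = -34 - B (T(B) = -2 + (-32 - B) = -34 - B)
T(y)*(-115) = (-34 - 1*(-9))*(-115) = (-34 + 9)*(-115) = -25*(-115) = 2875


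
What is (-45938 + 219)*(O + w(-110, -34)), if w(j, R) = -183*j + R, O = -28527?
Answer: 385456889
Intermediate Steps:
w(j, R) = R - 183*j
(-45938 + 219)*(O + w(-110, -34)) = (-45938 + 219)*(-28527 + (-34 - 183*(-110))) = -45719*(-28527 + (-34 + 20130)) = -45719*(-28527 + 20096) = -45719*(-8431) = 385456889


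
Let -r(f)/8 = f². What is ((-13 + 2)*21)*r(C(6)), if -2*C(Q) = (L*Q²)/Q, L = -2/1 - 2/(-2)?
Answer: 16632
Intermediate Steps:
L = -1 (L = -2*1 - 2*(-½) = -2 + 1 = -1)
C(Q) = Q/2 (C(Q) = -(-Q²)/(2*Q) = -(-1)*Q/2 = Q/2)
r(f) = -8*f²
((-13 + 2)*21)*r(C(6)) = ((-13 + 2)*21)*(-8*((½)*6)²) = (-11*21)*(-8*3²) = -(-1848)*9 = -231*(-72) = 16632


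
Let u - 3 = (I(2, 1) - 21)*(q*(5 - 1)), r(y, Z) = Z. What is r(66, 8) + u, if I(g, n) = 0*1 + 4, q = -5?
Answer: 351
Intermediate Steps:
I(g, n) = 4 (I(g, n) = 0 + 4 = 4)
u = 343 (u = 3 + (4 - 21)*(-5*(5 - 1)) = 3 - (-85)*4 = 3 - 17*(-20) = 3 + 340 = 343)
r(66, 8) + u = 8 + 343 = 351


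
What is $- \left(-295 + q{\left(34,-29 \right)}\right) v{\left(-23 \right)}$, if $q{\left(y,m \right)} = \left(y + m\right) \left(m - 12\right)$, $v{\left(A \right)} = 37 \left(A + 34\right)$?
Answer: $203500$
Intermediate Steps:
$v{\left(A \right)} = 1258 + 37 A$ ($v{\left(A \right)} = 37 \left(34 + A\right) = 1258 + 37 A$)
$q{\left(y,m \right)} = \left(-12 + m\right) \left(m + y\right)$ ($q{\left(y,m \right)} = \left(m + y\right) \left(-12 + m\right) = \left(-12 + m\right) \left(m + y\right)$)
$- \left(-295 + q{\left(34,-29 \right)}\right) v{\left(-23 \right)} = - \left(-295 - \left(1046 - 841\right)\right) \left(1258 + 37 \left(-23\right)\right) = - \left(-295 + \left(841 + 348 - 408 - 986\right)\right) \left(1258 - 851\right) = - \left(-295 - 205\right) 407 = - \left(-500\right) 407 = \left(-1\right) \left(-203500\right) = 203500$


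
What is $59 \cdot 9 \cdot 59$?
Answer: $31329$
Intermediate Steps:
$59 \cdot 9 \cdot 59 = 531 \cdot 59 = 31329$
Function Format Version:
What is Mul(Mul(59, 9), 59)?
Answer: 31329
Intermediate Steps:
Mul(Mul(59, 9), 59) = Mul(531, 59) = 31329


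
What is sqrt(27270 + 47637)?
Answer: 3*sqrt(8323) ≈ 273.69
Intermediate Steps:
sqrt(27270 + 47637) = sqrt(74907) = 3*sqrt(8323)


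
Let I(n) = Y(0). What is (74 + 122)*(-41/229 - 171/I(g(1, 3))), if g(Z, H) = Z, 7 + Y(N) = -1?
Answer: 1902719/458 ≈ 4154.4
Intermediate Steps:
Y(N) = -8 (Y(N) = -7 - 1 = -8)
I(n) = -8
(74 + 122)*(-41/229 - 171/I(g(1, 3))) = (74 + 122)*(-41/229 - 171/(-8)) = 196*(-41*1/229 - 171*(-⅛)) = 196*(-41/229 + 171/8) = 196*(38831/1832) = 1902719/458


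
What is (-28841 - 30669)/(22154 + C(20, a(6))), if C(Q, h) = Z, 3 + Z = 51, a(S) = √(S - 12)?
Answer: -29755/11101 ≈ -2.6804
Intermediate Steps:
a(S) = √(-12 + S)
Z = 48 (Z = -3 + 51 = 48)
C(Q, h) = 48
(-28841 - 30669)/(22154 + C(20, a(6))) = (-28841 - 30669)/(22154 + 48) = -59510/22202 = -59510*1/22202 = -29755/11101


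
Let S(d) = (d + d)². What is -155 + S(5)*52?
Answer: 5045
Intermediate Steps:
S(d) = 4*d² (S(d) = (2*d)² = 4*d²)
-155 + S(5)*52 = -155 + (4*5²)*52 = -155 + (4*25)*52 = -155 + 100*52 = -155 + 5200 = 5045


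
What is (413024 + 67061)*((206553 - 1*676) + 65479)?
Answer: 130273945260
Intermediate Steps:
(413024 + 67061)*((206553 - 1*676) + 65479) = 480085*((206553 - 676) + 65479) = 480085*(205877 + 65479) = 480085*271356 = 130273945260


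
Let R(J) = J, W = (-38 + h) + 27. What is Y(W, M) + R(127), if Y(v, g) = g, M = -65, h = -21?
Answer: 62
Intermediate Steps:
W = -32 (W = (-38 - 21) + 27 = -59 + 27 = -32)
Y(W, M) + R(127) = -65 + 127 = 62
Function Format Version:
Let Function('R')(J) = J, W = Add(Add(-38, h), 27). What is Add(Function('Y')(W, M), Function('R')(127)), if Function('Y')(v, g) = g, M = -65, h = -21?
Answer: 62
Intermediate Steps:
W = -32 (W = Add(Add(-38, -21), 27) = Add(-59, 27) = -32)
Add(Function('Y')(W, M), Function('R')(127)) = Add(-65, 127) = 62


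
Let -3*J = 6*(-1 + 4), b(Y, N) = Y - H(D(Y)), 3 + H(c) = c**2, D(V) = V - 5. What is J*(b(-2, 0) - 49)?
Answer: 582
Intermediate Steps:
D(V) = -5 + V
H(c) = -3 + c**2
b(Y, N) = 3 + Y - (-5 + Y)**2 (b(Y, N) = Y - (-3 + (-5 + Y)**2) = Y + (3 - (-5 + Y)**2) = 3 + Y - (-5 + Y)**2)
J = -6 (J = -2*(-1 + 4) = -2*3 = -1/3*18 = -6)
J*(b(-2, 0) - 49) = -6*((3 - 2 - (-5 - 2)**2) - 49) = -6*((3 - 2 - 1*(-7)**2) - 49) = -6*((3 - 2 - 1*49) - 49) = -6*((3 - 2 - 49) - 49) = -6*(-48 - 49) = -6*(-97) = 582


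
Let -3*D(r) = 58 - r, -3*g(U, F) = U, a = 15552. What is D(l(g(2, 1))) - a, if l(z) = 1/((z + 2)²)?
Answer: -747415/48 ≈ -15571.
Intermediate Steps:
g(U, F) = -U/3
l(z) = (2 + z)⁻² (l(z) = 1/((2 + z)²) = (2 + z)⁻²)
D(r) = -58/3 + r/3 (D(r) = -(58 - r)/3 = -58/3 + r/3)
D(l(g(2, 1))) - a = (-58/3 + 1/(3*(2 - ⅓*2)²)) - 1*15552 = (-58/3 + 1/(3*(2 - ⅔)²)) - 15552 = (-58/3 + 1/(3*(4/3)²)) - 15552 = (-58/3 + (⅓)*(9/16)) - 15552 = (-58/3 + 3/16) - 15552 = -919/48 - 15552 = -747415/48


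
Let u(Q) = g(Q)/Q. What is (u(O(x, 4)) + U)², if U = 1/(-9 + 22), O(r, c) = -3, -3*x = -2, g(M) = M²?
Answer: 1444/169 ≈ 8.5444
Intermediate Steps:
x = ⅔ (x = -⅓*(-2) = ⅔ ≈ 0.66667)
u(Q) = Q (u(Q) = Q²/Q = Q)
U = 1/13 ≈ 0.076923
(u(O(x, 4)) + U)² = (-3 + 1/13)² = (-38/13)² = 1444/169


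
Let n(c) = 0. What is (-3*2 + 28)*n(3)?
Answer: 0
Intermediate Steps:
(-3*2 + 28)*n(3) = (-3*2 + 28)*0 = (-6 + 28)*0 = 22*0 = 0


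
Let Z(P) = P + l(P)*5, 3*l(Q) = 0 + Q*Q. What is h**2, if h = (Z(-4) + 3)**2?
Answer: 35153041/81 ≈ 4.3399e+5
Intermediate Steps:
l(Q) = Q**2/3 (l(Q) = (0 + Q*Q)/3 = (0 + Q**2)/3 = Q**2/3)
Z(P) = P + 5*P**2/3 (Z(P) = P + (P**2/3)*5 = P + 5*P**2/3)
h = 5929/9 (h = ((1/3)*(-4)*(3 + 5*(-4)) + 3)**2 = ((1/3)*(-4)*(3 - 20) + 3)**2 = ((1/3)*(-4)*(-17) + 3)**2 = (68/3 + 3)**2 = (77/3)**2 = 5929/9 ≈ 658.78)
h**2 = (5929/9)**2 = 35153041/81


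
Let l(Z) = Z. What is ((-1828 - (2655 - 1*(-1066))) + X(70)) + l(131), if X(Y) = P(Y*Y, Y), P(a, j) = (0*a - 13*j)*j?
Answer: -69118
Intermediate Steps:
P(a, j) = -13*j² (P(a, j) = (0 - 13*j)*j = (-13*j)*j = -13*j²)
X(Y) = -13*Y²
((-1828 - (2655 - 1*(-1066))) + X(70)) + l(131) = ((-1828 - (2655 - 1*(-1066))) - 13*70²) + 131 = ((-1828 - (2655 + 1066)) - 13*4900) + 131 = ((-1828 - 1*3721) - 63700) + 131 = ((-1828 - 3721) - 63700) + 131 = (-5549 - 63700) + 131 = -69249 + 131 = -69118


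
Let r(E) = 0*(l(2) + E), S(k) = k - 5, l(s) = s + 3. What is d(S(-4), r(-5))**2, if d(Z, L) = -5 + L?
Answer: 25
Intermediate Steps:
l(s) = 3 + s
S(k) = -5 + k
r(E) = 0 (r(E) = 0*((3 + 2) + E) = 0*(5 + E) = 0)
d(S(-4), r(-5))**2 = (-5 + 0)**2 = (-5)**2 = 25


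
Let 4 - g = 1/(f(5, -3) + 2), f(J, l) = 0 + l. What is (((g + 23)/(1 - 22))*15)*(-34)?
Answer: 680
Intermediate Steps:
f(J, l) = l
g = 5 (g = 4 - 1/(-3 + 2) = 4 - 1/(-1) = 4 - 1*(-1) = 4 + 1 = 5)
(((g + 23)/(1 - 22))*15)*(-34) = (((5 + 23)/(1 - 22))*15)*(-34) = ((28/(-21))*15)*(-34) = ((28*(-1/21))*15)*(-34) = -4/3*15*(-34) = -20*(-34) = 680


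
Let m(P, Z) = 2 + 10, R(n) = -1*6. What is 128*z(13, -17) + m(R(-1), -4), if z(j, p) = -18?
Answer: -2292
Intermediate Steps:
R(n) = -6
m(P, Z) = 12
128*z(13, -17) + m(R(-1), -4) = 128*(-18) + 12 = -2304 + 12 = -2292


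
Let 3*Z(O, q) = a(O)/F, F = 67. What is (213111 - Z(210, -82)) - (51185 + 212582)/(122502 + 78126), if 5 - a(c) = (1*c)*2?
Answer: 2864664339587/13442076 ≈ 2.1311e+5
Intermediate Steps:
a(c) = 5 - 2*c (a(c) = 5 - 1*c*2 = 5 - c*2 = 5 - 2*c)
Z(O, q) = 5/201 - 2*O/201 (Z(O, q) = ((5 - 2*O)/67)/3 = ((5 - 2*O)*(1/67))/3 = (5/67 - 2*O/67)/3 = 5/201 - 2*O/201)
(213111 - Z(210, -82)) - (51185 + 212582)/(122502 + 78126) = (213111 - (5/201 - 2/201*210)) - (51185 + 212582)/(122502 + 78126) = (213111 - (5/201 - 140/67)) - 263767/200628 = (213111 - 1*(-415/201)) - 263767/200628 = (213111 + 415/201) - 1*263767/200628 = 42835726/201 - 263767/200628 = 2864664339587/13442076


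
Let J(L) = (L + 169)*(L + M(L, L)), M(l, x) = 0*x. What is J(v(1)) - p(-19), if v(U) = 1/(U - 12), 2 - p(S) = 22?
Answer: 562/121 ≈ 4.6446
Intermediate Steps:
M(l, x) = 0
p(S) = -20 (p(S) = 2 - 1*22 = 2 - 22 = -20)
v(U) = 1/(-12 + U)
J(L) = L*(169 + L) (J(L) = (L + 169)*(L + 0) = (169 + L)*L = L*(169 + L))
J(v(1)) - p(-19) = (169 + 1/(-12 + 1))/(-12 + 1) - 1*(-20) = (169 + 1/(-11))/(-11) + 20 = -(169 - 1/11)/11 + 20 = -1/11*1858/11 + 20 = -1858/121 + 20 = 562/121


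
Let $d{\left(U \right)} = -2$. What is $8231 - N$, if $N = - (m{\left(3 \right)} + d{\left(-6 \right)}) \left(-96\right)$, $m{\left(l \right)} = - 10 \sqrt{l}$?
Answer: $8423 + 960 \sqrt{3} \approx 10086.0$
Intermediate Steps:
$N = -192 - 960 \sqrt{3}$ ($N = - (- 10 \sqrt{3} - 2) \left(-96\right) = - (-2 - 10 \sqrt{3}) \left(-96\right) = \left(2 + 10 \sqrt{3}\right) \left(-96\right) = -192 - 960 \sqrt{3} \approx -1854.8$)
$8231 - N = 8231 - \left(-192 - 960 \sqrt{3}\right) = 8231 + \left(192 + 960 \sqrt{3}\right) = 8423 + 960 \sqrt{3}$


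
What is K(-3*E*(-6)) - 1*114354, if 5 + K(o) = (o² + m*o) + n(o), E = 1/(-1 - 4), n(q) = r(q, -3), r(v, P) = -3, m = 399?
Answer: -2894636/25 ≈ -1.1579e+5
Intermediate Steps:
n(q) = -3
E = -⅕ (E = 1/(-5) = -⅕ ≈ -0.20000)
K(o) = -8 + o² + 399*o (K(o) = -5 + ((o² + 399*o) - 3) = -5 + (-3 + o² + 399*o) = -8 + o² + 399*o)
K(-3*E*(-6)) - 1*114354 = (-8 + (-3*(-⅕)*(-6))² + 399*(-3*(-⅕)*(-6))) - 1*114354 = (-8 + ((⅗)*(-6))² + 399*((⅗)*(-6))) - 114354 = (-8 + (-18/5)² + 399*(-18/5)) - 114354 = (-8 + 324/25 - 7182/5) - 114354 = -35786/25 - 114354 = -2894636/25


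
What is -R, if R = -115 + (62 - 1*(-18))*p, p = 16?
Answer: -1165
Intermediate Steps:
R = 1165 (R = -115 + (62 - 1*(-18))*16 = -115 + (62 + 18)*16 = -115 + 80*16 = -115 + 1280 = 1165)
-R = -1*1165 = -1165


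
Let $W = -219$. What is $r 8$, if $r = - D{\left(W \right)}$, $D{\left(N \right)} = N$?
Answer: $1752$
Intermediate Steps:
$r = 219$ ($r = \left(-1\right) \left(-219\right) = 219$)
$r 8 = 219 \cdot 8 = 1752$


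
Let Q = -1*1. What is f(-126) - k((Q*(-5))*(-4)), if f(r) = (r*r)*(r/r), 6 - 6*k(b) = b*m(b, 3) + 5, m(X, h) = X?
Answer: 31885/2 ≈ 15943.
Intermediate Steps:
Q = -1
k(b) = ⅙ - b²/6 (k(b) = 1 - (b*b + 5)/6 = 1 - (b² + 5)/6 = 1 - (5 + b²)/6 = 1 + (-⅚ - b²/6) = ⅙ - b²/6)
f(r) = r² (f(r) = r²*1 = r²)
f(-126) - k((Q*(-5))*(-4)) = (-126)² - (⅙ - (-1*(-5)*(-4))²/6) = 15876 - (⅙ - (5*(-4))²/6) = 15876 - (⅙ - ⅙*(-20)²) = 15876 - (⅙ - ⅙*400) = 15876 - (⅙ - 200/3) = 15876 - 1*(-133/2) = 15876 + 133/2 = 31885/2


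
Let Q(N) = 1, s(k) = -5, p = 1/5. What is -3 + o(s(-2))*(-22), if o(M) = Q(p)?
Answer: -25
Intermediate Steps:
p = ⅕ (p = 1*(⅕) = ⅕ ≈ 0.20000)
o(M) = 1
-3 + o(s(-2))*(-22) = -3 + 1*(-22) = -3 - 22 = -25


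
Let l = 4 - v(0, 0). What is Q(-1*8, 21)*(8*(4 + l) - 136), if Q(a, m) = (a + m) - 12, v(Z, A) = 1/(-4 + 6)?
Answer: -76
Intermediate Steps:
v(Z, A) = 1/2
Q(a, m) = -12 + a + m
l = 7/2 (l = 4 - 1*1/2 = 4 - 1/2 = 7/2 ≈ 3.5000)
Q(-1*8, 21)*(8*(4 + l) - 136) = (-12 - 1*8 + 21)*(8*(4 + 7/2) - 136) = (-12 - 8 + 21)*(8*(15/2) - 136) = 1*(60 - 136) = 1*(-76) = -76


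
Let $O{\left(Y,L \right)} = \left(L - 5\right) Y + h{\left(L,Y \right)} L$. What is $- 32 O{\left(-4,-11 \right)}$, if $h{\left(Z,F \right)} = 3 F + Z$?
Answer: $-10144$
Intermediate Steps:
$h{\left(Z,F \right)} = Z + 3 F$
$O{\left(Y,L \right)} = L \left(L + 3 Y\right) + Y \left(-5 + L\right)$ ($O{\left(Y,L \right)} = \left(L - 5\right) Y + \left(L + 3 Y\right) L = \left(L - 5\right) Y + L \left(L + 3 Y\right) = \left(-5 + L\right) Y + L \left(L + 3 Y\right) = Y \left(-5 + L\right) + L \left(L + 3 Y\right) = L \left(L + 3 Y\right) + Y \left(-5 + L\right)$)
$- 32 O{\left(-4,-11 \right)} = - 32 \left(\left(-11\right)^{2} - -20 + 4 \left(-11\right) \left(-4\right)\right) = - 32 \left(121 + 20 + 176\right) = \left(-32\right) 317 = -10144$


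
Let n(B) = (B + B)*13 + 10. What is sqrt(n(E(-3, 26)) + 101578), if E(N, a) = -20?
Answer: 2*sqrt(25267) ≈ 317.91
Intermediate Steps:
n(B) = 10 + 26*B (n(B) = (2*B)*13 + 10 = 26*B + 10 = 10 + 26*B)
sqrt(n(E(-3, 26)) + 101578) = sqrt((10 + 26*(-20)) + 101578) = sqrt((10 - 520) + 101578) = sqrt(-510 + 101578) = sqrt(101068) = 2*sqrt(25267)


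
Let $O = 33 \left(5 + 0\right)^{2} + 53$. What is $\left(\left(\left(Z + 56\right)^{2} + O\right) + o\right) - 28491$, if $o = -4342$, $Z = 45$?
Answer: $-21754$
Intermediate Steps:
$O = 878$ ($O = 33 \cdot 5^{2} + 53 = 33 \cdot 25 + 53 = 825 + 53 = 878$)
$\left(\left(\left(Z + 56\right)^{2} + O\right) + o\right) - 28491 = \left(\left(\left(45 + 56\right)^{2} + 878\right) - 4342\right) - 28491 = \left(\left(101^{2} + 878\right) - 4342\right) - 28491 = \left(\left(10201 + 878\right) - 4342\right) - 28491 = \left(11079 - 4342\right) - 28491 = 6737 - 28491 = -21754$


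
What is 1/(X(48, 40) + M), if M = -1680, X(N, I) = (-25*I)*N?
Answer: -1/49680 ≈ -2.0129e-5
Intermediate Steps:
X(N, I) = -25*I*N
1/(X(48, 40) + M) = 1/(-25*40*48 - 1680) = 1/(-48000 - 1680) = 1/(-49680) = -1/49680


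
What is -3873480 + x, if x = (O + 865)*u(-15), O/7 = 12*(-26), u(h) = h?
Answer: -3853695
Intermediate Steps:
O = -2184 (O = 7*(12*(-26)) = 7*(-312) = -2184)
x = 19785 (x = (-2184 + 865)*(-15) = -1319*(-15) = 19785)
-3873480 + x = -3873480 + 19785 = -3853695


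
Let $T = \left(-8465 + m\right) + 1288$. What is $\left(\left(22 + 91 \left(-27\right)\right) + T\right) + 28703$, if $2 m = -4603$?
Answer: $\frac{33579}{2} \approx 16790.0$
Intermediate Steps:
$m = - \frac{4603}{2}$ ($m = \frac{1}{2} \left(-4603\right) = - \frac{4603}{2} \approx -2301.5$)
$T = - \frac{18957}{2}$ ($T = \left(-8465 - \frac{4603}{2}\right) + 1288 = - \frac{21533}{2} + 1288 = - \frac{18957}{2} \approx -9478.5$)
$\left(\left(22 + 91 \left(-27\right)\right) + T\right) + 28703 = \left(\left(22 + 91 \left(-27\right)\right) - \frac{18957}{2}\right) + 28703 = \left(\left(22 - 2457\right) - \frac{18957}{2}\right) + 28703 = \left(-2435 - \frac{18957}{2}\right) + 28703 = - \frac{23827}{2} + 28703 = \frac{33579}{2}$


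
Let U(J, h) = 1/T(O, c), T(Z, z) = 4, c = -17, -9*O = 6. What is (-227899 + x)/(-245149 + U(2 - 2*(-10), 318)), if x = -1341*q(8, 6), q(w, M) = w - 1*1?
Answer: 135592/140085 ≈ 0.96793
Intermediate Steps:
O = -⅔ (O = -⅑*6 = -⅔ ≈ -0.66667)
q(w, M) = -1 + w (q(w, M) = w - 1 = -1 + w)
U(J, h) = ¼ (U(J, h) = 1/4 = ¼)
x = -9387 (x = -1341*(-1 + 8) = -1341*7 = -9387)
(-227899 + x)/(-245149 + U(2 - 2*(-10), 318)) = (-227899 - 9387)/(-245149 + ¼) = -237286/(-980595/4) = -237286*(-4/980595) = 135592/140085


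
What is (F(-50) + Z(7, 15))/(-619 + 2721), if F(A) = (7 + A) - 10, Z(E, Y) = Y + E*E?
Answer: 11/2102 ≈ 0.0052331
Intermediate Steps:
Z(E, Y) = Y + E²
F(A) = -3 + A
(F(-50) + Z(7, 15))/(-619 + 2721) = ((-3 - 50) + (15 + 7²))/(-619 + 2721) = (-53 + (15 + 49))/2102 = (-53 + 64)*(1/2102) = 11*(1/2102) = 11/2102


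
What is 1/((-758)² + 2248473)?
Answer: 1/2823037 ≈ 3.5423e-7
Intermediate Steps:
1/((-758)² + 2248473) = 1/(574564 + 2248473) = 1/2823037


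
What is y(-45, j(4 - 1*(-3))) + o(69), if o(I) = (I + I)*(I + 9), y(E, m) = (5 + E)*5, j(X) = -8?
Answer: 10564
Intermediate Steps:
y(E, m) = 25 + 5*E
o(I) = 2*I*(9 + I) (o(I) = (2*I)*(9 + I) = 2*I*(9 + I))
y(-45, j(4 - 1*(-3))) + o(69) = (25 + 5*(-45)) + 2*69*(9 + 69) = (25 - 225) + 2*69*78 = -200 + 10764 = 10564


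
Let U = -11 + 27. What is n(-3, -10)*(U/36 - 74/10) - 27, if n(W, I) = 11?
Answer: -4658/45 ≈ -103.51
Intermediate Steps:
U = 16
n(-3, -10)*(U/36 - 74/10) - 27 = 11*(16/36 - 74/10) - 27 = 11*(16*(1/36) - 74*1/10) - 27 = 11*(4/9 - 37/5) - 27 = 11*(-313/45) - 27 = -3443/45 - 27 = -4658/45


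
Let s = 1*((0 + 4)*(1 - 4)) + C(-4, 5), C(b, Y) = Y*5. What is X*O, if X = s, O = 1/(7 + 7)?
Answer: 13/14 ≈ 0.92857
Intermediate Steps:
O = 1/14 ≈ 0.071429
C(b, Y) = 5*Y
s = 13 (s = 1*((0 + 4)*(1 - 4)) + 5*5 = 1*(4*(-3)) + 25 = 1*(-12) + 25 = -12 + 25 = 13)
X = 13
X*O = 13*(1/14) = 13/14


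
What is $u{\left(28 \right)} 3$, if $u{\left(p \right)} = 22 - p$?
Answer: $-18$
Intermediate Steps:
$u{\left(28 \right)} 3 = \left(22 - 28\right) 3 = \left(-6\right) 3 = -18$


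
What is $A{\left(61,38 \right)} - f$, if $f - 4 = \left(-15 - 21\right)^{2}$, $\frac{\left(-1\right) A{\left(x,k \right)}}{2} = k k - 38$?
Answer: $-4112$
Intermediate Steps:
$A{\left(x,k \right)} = 76 - 2 k^{2}$ ($A{\left(x,k \right)} = - 2 \left(k k - 38\right) = - 2 \left(k^{2} - 38\right) = - 2 \left(-38 + k^{2}\right) = 76 - 2 k^{2}$)
$f = 1300$ ($f = 4 + \left(-15 - 21\right)^{2} = 4 + \left(-36\right)^{2} = 4 + 1296 = 1300$)
$A{\left(61,38 \right)} - f = \left(76 - 2 \cdot 38^{2}\right) - 1300 = \left(76 - 2888\right) - 1300 = -2812 - 1300 = -4112$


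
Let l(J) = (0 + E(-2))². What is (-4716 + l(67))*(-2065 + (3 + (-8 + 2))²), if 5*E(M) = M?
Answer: 242394176/25 ≈ 9.6958e+6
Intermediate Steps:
E(M) = M/5
l(J) = 4/25 (l(J) = (0 + (⅕)*(-2))² = (0 - ⅖)² = (-⅖)² = 4/25)
(-4716 + l(67))*(-2065 + (3 + (-8 + 2))²) = (-4716 + 4/25)*(-2065 + (3 + (-8 + 2))²) = -117896*(-2065 + (3 - 6)²)/25 = -117896*(-2065 + (-3)²)/25 = -117896*(-2065 + 9)/25 = -117896/25*(-2056) = 242394176/25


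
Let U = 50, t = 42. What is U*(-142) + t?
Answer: -7058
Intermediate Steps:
U*(-142) + t = 50*(-142) + 42 = -7100 + 42 = -7058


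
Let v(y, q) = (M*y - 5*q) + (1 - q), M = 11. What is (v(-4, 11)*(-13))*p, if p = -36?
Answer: -51012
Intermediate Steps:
v(y, q) = 1 - 6*q + 11*y (v(y, q) = (11*y - 5*q) + (1 - q) = (-5*q + 11*y) + (1 - q) = 1 - 6*q + 11*y)
(v(-4, 11)*(-13))*p = ((1 - 6*11 + 11*(-4))*(-13))*(-36) = ((1 - 66 - 44)*(-13))*(-36) = -109*(-13)*(-36) = 1417*(-36) = -51012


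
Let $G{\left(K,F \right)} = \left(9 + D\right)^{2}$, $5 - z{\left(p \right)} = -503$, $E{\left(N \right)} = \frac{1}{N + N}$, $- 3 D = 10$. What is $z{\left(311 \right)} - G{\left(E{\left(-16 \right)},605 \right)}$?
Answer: $\frac{4283}{9} \approx 475.89$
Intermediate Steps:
$D = - \frac{10}{3}$ ($D = \left(- \frac{1}{3}\right) 10 = - \frac{10}{3} \approx -3.3333$)
$E{\left(N \right)} = \frac{1}{2 N}$
$z{\left(p \right)} = 508$ ($z{\left(p \right)} = 5 - -503 = 5 + 503 = 508$)
$G{\left(K,F \right)} = \frac{289}{9}$ ($G{\left(K,F \right)} = \left(9 - \frac{10}{3}\right)^{2} = \left(\frac{17}{3}\right)^{2} = \frac{289}{9}$)
$z{\left(311 \right)} - G{\left(E{\left(-16 \right)},605 \right)} = 508 - \frac{289}{9} = \frac{4283}{9}$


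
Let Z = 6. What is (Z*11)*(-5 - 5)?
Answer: -660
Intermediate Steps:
(Z*11)*(-5 - 5) = (6*11)*(-5 - 5) = 66*(-10) = -660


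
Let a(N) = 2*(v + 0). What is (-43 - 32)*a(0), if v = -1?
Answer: 150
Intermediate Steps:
a(N) = -2 (a(N) = 2*(-1 + 0) = 2*(-1) = -2)
(-43 - 32)*a(0) = (-43 - 32)*(-2) = -75*(-2) = 150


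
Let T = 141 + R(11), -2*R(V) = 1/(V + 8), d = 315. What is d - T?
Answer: 6613/38 ≈ 174.03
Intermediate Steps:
R(V) = -1/(2*(8 + V)) (R(V) = -1/(2*(V + 8)) = -1/(2*(8 + V)))
T = 5357/38 (T = 141 - 1/(16 + 2*11) = 141 - 1/(16 + 22) = 141 - 1/38 = 5357/38 ≈ 140.97)
d - T = 315 - 1*5357/38 = 315 - 5357/38 = 6613/38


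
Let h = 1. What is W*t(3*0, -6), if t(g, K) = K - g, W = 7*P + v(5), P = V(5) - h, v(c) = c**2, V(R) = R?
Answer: -318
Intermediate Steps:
P = 4 (P = 5 - 1*1 = 5 - 1 = 4)
W = 53 (W = 7*4 + 5**2 = 28 + 25 = 53)
W*t(3*0, -6) = 53*(-6 - 3*0) = 53*(-6 - 1*0) = 53*(-6 + 0) = 53*(-6) = -318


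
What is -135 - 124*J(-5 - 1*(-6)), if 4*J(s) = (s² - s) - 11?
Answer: 206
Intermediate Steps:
J(s) = -11/4 - s/4 + s²/4 (J(s) = ((s² - s) - 11)/4 = (-11 + s² - s)/4 = -11/4 - s/4 + s²/4)
-135 - 124*J(-5 - 1*(-6)) = -135 - 124*(-11/4 - (-5 - 1*(-6))/4 + (-5 - 1*(-6))²/4) = -135 - 124*(-11/4 - (-5 + 6)/4 + (-5 + 6)²/4) = -135 - 124*(-11/4 - ¼*1 + (¼)*1²) = -135 - 124*(-11/4 - ¼ + (¼)*1) = -135 - 124*(-11/4 - ¼ + ¼) = -135 - 124*(-11/4) = -135 + 341 = 206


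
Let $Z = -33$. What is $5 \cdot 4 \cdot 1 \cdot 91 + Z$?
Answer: $1787$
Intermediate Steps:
$5 \cdot 4 \cdot 1 \cdot 91 + Z = 5 \cdot 4 \cdot 1 \cdot 91 - 33 = 20 \cdot 1 \cdot 91 - 33 = 20 \cdot 91 - 33 = 1820 - 33 = 1787$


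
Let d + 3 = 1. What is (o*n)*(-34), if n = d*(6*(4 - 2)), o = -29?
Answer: -23664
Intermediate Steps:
d = -2 (d = -3 + 1 = -2)
n = -24 (n = -12*(4 - 2) = -12*2 = -2*12 = -24)
(o*n)*(-34) = -29*(-24)*(-34) = 696*(-34) = -23664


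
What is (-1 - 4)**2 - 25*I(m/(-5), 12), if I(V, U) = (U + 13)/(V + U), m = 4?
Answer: -1725/56 ≈ -30.804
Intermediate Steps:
I(V, U) = (13 + U)/(U + V)
(-1 - 4)**2 - 25*I(m/(-5), 12) = (-1 - 4)**2 - 25*(13 + 12)/(12 + 4/(-5)) = (-5)**2 - 25*25/(12 + 4*(-1/5)) = 25 - 25*25/(12 - 4/5) = 25 - 25*25/56/5 = 25 - 125*25/56 = 25 - 25*125/56 = 25 - 3125/56 = -1725/56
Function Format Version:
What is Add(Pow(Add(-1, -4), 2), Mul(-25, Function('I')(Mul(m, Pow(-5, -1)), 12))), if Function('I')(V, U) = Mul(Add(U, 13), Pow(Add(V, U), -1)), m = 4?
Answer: Rational(-1725, 56) ≈ -30.804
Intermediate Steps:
Function('I')(V, U) = Mul(Pow(Add(U, V), -1), Add(13, U)) (Function('I')(V, U) = Mul(Add(13, U), Pow(Add(U, V), -1)) = Mul(Pow(Add(U, V), -1), Add(13, U)))
Add(Pow(Add(-1, -4), 2), Mul(-25, Function('I')(Mul(m, Pow(-5, -1)), 12))) = Add(Pow(Add(-1, -4), 2), Mul(-25, Mul(Pow(Add(12, Mul(4, Pow(-5, -1))), -1), Add(13, 12)))) = Add(Pow(-5, 2), Mul(-25, Mul(Pow(Add(12, Mul(4, Rational(-1, 5))), -1), 25))) = Add(25, Mul(-25, Mul(Pow(Add(12, Rational(-4, 5)), -1), 25))) = Add(25, Mul(-25, Mul(Pow(Rational(56, 5), -1), 25))) = Add(25, Mul(-25, Mul(Rational(5, 56), 25))) = Add(25, Mul(-25, Rational(125, 56))) = Add(25, Rational(-3125, 56)) = Rational(-1725, 56)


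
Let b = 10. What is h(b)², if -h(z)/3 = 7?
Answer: 441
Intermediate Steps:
h(z) = -21 (h(z) = -3*7 = -21)
h(b)² = (-21)² = 441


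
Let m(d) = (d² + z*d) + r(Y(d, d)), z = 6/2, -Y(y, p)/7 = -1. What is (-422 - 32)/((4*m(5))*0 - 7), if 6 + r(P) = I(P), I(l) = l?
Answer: 454/7 ≈ 64.857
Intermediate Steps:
Y(y, p) = 7 (Y(y, p) = -7*(-1) = 7)
r(P) = -6 + P
z = 3 (z = 6*(½) = 3)
m(d) = 1 + d² + 3*d (m(d) = (d² + 3*d) + (-6 + 7) = (d² + 3*d) + 1 = 1 + d² + 3*d)
(-422 - 32)/((4*m(5))*0 - 7) = (-422 - 32)/((4*(1 + 5² + 3*5))*0 - 7) = -454/((4*(1 + 25 + 15))*0 - 7) = -454/((4*41)*0 - 7) = -454/(164*0 - 7) = -454/(0 - 7) = -454/(-7) = -454*(-⅐) = 454/7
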